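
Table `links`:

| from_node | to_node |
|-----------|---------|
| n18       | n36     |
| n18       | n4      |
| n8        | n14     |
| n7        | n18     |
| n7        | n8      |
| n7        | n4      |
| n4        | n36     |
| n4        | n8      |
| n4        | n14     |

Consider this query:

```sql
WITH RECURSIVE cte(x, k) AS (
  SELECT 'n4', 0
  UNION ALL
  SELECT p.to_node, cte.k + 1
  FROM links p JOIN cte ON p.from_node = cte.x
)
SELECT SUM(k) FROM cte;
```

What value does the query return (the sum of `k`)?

5

Base: (n4, k=0).
Iteration 1: edges from {n4} -> (n14, k=1), (n36, k=1), (n8, k=1).
Iteration 2: edges from {n14,n36,n8} -> (n14, k=2).
Iteration 3: no outgoing edges from {n14}; recursion stops.
SUM(k) = 0 + 1 + 1 + 1 + 2 = 5.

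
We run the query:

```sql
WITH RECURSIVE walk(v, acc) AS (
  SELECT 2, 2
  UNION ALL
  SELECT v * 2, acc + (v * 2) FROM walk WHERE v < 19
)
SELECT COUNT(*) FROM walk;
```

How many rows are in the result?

Base: v=2, acc=2.
Iteration 1: 2 < 19 holds -> v = 2 * 2 = 4, acc = 2 + 4 = 6.
Iteration 2: 4 < 19 holds -> v = 4 * 2 = 8, acc = 6 + 8 = 14.
Iteration 3: 8 < 19 holds -> v = 8 * 2 = 16, acc = 14 + 16 = 30.
Iteration 4: 16 < 19 holds -> v = 16 * 2 = 32, acc = 30 + 32 = 62.
Iteration 5: 32 < 19 fails; recursion stops.
Total rows emitted: 5.

5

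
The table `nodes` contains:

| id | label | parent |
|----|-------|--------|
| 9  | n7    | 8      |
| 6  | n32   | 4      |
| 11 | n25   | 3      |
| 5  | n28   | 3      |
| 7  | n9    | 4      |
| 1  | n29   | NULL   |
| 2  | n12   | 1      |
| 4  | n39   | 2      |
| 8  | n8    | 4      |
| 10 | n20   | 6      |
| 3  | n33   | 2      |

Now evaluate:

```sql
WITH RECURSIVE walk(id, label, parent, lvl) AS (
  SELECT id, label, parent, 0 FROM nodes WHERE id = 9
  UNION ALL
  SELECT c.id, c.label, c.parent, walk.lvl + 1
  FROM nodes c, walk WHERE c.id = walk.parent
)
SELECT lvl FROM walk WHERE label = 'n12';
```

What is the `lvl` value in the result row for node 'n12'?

Base: id=9 (n7), parent=8, lvl 0.
Iteration 1: join on id=8 -> n8 (id 8, parent=4, lvl 1).
Iteration 2: join on id=4 -> n39 (id 4, parent=2, lvl 2).
Iteration 3: join on id=2 -> n12 (id 2, parent=1, lvl 3).
Iteration 4: join on id=1 -> n29 (id 1, parent=NULL, lvl 4).
Iteration 5: parent is NULL; no match; recursion stops.

3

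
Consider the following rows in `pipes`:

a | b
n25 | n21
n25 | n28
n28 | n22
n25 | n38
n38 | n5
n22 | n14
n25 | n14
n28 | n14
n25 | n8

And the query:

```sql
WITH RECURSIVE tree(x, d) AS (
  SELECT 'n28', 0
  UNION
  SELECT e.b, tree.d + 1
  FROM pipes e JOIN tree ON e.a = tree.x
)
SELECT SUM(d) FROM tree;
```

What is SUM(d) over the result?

4

Base: (n28, d=0).
Iteration 1: edges from {n28} -> (n14, d=1), (n22, d=1).
Iteration 2: edges from {n14,n22} -> (n14, d=2).
Iteration 3: no outgoing edges from {n14}; recursion stops.
SUM(d) = 0 + 1 + 1 + 2 = 4.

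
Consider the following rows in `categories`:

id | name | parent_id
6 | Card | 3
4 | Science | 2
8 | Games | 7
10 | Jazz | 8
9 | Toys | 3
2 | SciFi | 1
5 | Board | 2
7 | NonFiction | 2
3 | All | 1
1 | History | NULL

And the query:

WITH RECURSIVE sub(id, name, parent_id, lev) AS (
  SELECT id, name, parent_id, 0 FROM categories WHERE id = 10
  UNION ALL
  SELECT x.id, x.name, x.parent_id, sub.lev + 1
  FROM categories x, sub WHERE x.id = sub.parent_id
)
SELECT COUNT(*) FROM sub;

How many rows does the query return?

Base: id=10 (Jazz), parent_id=8, lev 0.
Iteration 1: join on id=8 -> Games (id 8, parent_id=7, lev 1).
Iteration 2: join on id=7 -> NonFiction (id 7, parent_id=2, lev 2).
Iteration 3: join on id=2 -> SciFi (id 2, parent_id=1, lev 3).
Iteration 4: join on id=1 -> History (id 1, parent_id=NULL, lev 4).
Iteration 5: parent_id is NULL; no match; recursion stops.
Total rows emitted: 5.

5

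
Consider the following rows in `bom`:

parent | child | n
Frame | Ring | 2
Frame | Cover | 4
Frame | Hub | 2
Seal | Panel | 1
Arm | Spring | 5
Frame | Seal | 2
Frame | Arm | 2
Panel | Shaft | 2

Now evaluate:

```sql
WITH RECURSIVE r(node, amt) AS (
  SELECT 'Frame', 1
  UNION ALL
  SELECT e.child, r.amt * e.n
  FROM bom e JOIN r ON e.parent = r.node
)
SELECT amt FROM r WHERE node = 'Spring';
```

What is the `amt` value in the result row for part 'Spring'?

10

Base: (Frame, amt=1).
Iteration 1: components of {Frame} -> Arm = 1*2 = 2, Cover = 1*4 = 4, Hub = 1*2 = 2, Ring = 1*2 = 2, Seal = 1*2 = 2.
Iteration 2: components of {Arm,Cover,Hub,Ring,Seal} -> Panel = 2*1 = 2, Spring = 2*5 = 10.
Iteration 3: components of {Panel,Spring} -> Shaft = 2*2 = 4.
Iteration 4: no further components; recursion stops.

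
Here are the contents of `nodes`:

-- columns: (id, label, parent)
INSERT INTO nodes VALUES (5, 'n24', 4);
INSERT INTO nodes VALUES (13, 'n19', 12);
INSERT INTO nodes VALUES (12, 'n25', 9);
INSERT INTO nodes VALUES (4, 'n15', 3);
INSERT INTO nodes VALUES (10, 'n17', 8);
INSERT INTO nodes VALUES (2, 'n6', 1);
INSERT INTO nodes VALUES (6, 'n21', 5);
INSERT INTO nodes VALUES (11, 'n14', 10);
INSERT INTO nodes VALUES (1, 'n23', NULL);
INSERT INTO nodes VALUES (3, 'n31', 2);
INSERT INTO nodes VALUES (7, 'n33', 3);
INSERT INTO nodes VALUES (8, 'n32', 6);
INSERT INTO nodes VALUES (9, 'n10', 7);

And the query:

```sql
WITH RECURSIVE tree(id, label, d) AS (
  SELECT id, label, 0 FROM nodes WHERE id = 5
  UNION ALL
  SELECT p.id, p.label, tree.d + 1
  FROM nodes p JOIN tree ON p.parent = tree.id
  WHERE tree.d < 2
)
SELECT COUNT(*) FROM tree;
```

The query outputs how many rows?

Base: id=5 (n24) at d 0.
Iteration 1: rows with parent in {5} -> n21 (id 6, d 1).
Iteration 2: rows with parent in {6} -> n32 (id 8, d 2).
Iteration 3: d < 2 fails for all current rows; recursion stops.
Total rows emitted: 3.

3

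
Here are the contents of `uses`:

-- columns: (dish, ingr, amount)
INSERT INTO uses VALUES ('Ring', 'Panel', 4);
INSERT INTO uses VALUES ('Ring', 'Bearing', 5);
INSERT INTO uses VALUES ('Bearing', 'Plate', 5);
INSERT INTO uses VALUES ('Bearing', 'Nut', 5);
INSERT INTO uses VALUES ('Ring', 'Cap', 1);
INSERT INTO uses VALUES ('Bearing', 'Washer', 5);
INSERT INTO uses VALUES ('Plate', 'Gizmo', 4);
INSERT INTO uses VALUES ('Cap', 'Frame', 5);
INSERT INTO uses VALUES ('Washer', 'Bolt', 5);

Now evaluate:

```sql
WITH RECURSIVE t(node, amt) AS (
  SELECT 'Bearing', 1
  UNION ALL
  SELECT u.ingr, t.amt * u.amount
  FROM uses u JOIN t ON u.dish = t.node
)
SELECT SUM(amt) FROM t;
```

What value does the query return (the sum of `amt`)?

Base: (Bearing, amt=1).
Iteration 1: components of {Bearing} -> Nut = 1*5 = 5, Plate = 1*5 = 5, Washer = 1*5 = 5.
Iteration 2: components of {Nut,Plate,Washer} -> Bolt = 5*5 = 25, Gizmo = 5*4 = 20.
Iteration 3: no further components; recursion stops.
SUM(amt) = 1 + 5 + 5 + 5 + 20 + 25 = 61.

61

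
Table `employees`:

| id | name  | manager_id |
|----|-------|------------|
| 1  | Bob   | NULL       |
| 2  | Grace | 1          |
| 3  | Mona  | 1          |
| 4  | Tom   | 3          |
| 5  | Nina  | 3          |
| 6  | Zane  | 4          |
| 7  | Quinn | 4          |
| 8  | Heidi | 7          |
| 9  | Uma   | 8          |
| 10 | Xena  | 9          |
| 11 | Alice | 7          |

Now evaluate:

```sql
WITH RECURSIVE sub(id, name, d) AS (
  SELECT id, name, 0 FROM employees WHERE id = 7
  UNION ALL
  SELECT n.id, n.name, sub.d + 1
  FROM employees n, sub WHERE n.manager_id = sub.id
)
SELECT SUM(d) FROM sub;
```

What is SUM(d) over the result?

7

Base: id=7 (Quinn) at d 0.
Iteration 1: rows with manager_id in {7} -> Heidi (id 8, d 1), Alice (id 11, d 1).
Iteration 2: rows with manager_id in {8,11} -> Uma (id 9, d 2).
Iteration 3: rows with manager_id in {9} -> Xena (id 10, d 3).
Iteration 4: no rows with manager_id in {10}; recursion stops.
SUM(d) = 0 + 1 + 1 + 2 + 3 = 7.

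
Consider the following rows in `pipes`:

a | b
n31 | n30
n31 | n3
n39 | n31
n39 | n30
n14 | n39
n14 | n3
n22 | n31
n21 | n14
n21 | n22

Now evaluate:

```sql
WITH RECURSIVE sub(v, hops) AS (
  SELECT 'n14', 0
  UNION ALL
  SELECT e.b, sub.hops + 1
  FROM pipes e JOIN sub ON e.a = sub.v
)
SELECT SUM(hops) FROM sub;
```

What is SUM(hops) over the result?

12

Base: (n14, hops=0).
Iteration 1: edges from {n14} -> (n3, hops=1), (n39, hops=1).
Iteration 2: edges from {n3,n39} -> (n30, hops=2), (n31, hops=2).
Iteration 3: edges from {n30,n31} -> (n3, hops=3), (n30, hops=3).
Iteration 4: no outgoing edges from {n3,n30}; recursion stops.
SUM(hops) = 0 + 1 + 1 + 2 + 2 + 3 + 3 = 12.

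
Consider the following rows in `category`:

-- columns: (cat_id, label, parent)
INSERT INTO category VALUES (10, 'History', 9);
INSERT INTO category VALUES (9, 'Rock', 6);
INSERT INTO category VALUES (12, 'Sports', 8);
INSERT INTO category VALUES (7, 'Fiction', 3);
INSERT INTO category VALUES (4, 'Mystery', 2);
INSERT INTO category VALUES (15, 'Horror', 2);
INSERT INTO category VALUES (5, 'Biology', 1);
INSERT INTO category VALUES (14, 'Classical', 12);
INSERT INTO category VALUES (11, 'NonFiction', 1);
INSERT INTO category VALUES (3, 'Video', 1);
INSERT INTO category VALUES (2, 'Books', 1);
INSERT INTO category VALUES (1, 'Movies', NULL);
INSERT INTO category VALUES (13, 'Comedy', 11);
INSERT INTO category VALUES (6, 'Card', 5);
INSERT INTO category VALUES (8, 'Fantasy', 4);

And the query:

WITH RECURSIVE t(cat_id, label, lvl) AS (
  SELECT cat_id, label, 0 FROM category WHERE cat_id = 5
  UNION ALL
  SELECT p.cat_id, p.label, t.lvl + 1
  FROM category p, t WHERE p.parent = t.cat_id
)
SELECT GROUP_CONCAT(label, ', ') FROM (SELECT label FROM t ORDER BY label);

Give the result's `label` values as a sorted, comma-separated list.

Biology, Card, History, Rock

Base: cat_id=5 (Biology) at lvl 0.
Iteration 1: rows with parent in {5} -> Card (id 6, lvl 1).
Iteration 2: rows with parent in {6} -> Rock (id 9, lvl 2).
Iteration 3: rows with parent in {9} -> History (id 10, lvl 3).
Iteration 4: no rows with parent in {10}; recursion stops.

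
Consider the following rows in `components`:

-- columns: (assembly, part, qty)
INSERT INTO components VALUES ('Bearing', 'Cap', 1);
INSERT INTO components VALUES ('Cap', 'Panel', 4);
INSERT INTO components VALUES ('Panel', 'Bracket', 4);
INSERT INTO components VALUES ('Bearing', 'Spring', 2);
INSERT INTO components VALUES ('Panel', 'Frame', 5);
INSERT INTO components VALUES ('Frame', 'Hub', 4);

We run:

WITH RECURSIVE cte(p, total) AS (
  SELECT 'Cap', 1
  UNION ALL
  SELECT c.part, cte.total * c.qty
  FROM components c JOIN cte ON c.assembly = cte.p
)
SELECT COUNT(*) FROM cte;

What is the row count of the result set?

5

Base: (Cap, total=1).
Iteration 1: components of {Cap} -> Panel = 1*4 = 4.
Iteration 2: components of {Panel} -> Bracket = 4*4 = 16, Frame = 4*5 = 20.
Iteration 3: components of {Bracket,Frame} -> Hub = 20*4 = 80.
Iteration 4: no further components; recursion stops.
Total rows emitted: 5.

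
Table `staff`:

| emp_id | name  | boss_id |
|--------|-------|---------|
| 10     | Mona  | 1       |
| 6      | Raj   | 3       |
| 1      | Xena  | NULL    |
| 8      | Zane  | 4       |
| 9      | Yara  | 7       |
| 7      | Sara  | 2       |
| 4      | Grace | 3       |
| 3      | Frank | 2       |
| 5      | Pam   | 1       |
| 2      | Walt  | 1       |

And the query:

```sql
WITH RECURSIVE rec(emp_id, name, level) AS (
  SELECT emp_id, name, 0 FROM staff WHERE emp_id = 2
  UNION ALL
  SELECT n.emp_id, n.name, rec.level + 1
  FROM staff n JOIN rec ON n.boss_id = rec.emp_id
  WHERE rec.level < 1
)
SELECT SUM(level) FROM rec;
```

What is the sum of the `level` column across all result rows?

Base: emp_id=2 (Walt) at level 0.
Iteration 1: rows with boss_id in {2} -> Frank (id 3, level 1), Sara (id 7, level 1).
Iteration 2: level < 1 fails for all current rows; recursion stops.
SUM(level) = 0 + 1 + 1 = 2.

2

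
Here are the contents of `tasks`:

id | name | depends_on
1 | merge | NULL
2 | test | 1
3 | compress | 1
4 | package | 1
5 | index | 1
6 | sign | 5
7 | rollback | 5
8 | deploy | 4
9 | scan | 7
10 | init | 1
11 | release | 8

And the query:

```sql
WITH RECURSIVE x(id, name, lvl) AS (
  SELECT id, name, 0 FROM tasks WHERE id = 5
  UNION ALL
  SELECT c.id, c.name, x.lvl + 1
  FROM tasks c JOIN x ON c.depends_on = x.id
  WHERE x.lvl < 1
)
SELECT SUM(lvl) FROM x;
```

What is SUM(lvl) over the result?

2

Base: id=5 (index) at lvl 0.
Iteration 1: rows with depends_on in {5} -> sign (id 6, lvl 1), rollback (id 7, lvl 1).
Iteration 2: lvl < 1 fails for all current rows; recursion stops.
SUM(lvl) = 0 + 1 + 1 = 2.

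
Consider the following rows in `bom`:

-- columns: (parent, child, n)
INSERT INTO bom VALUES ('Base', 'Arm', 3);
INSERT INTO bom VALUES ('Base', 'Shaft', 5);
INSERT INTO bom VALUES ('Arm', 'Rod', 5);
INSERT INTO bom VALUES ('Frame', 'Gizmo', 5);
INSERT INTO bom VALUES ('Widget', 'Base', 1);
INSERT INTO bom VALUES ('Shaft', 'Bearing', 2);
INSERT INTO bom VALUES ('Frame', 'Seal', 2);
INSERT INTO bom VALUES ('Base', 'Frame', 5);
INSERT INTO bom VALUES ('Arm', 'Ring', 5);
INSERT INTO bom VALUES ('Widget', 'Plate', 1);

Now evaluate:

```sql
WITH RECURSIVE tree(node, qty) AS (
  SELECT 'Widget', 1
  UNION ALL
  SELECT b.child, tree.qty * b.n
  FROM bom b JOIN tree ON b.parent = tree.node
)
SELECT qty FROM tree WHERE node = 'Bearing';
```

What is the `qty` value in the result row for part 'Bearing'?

Base: (Widget, qty=1).
Iteration 1: components of {Widget} -> Base = 1*1 = 1, Plate = 1*1 = 1.
Iteration 2: components of {Base,Plate} -> Arm = 1*3 = 3, Frame = 1*5 = 5, Shaft = 1*5 = 5.
Iteration 3: components of {Arm,Frame,Shaft} -> Bearing = 5*2 = 10, Gizmo = 5*5 = 25, Ring = 3*5 = 15, Rod = 3*5 = 15, Seal = 5*2 = 10.
Iteration 4: no further components; recursion stops.

10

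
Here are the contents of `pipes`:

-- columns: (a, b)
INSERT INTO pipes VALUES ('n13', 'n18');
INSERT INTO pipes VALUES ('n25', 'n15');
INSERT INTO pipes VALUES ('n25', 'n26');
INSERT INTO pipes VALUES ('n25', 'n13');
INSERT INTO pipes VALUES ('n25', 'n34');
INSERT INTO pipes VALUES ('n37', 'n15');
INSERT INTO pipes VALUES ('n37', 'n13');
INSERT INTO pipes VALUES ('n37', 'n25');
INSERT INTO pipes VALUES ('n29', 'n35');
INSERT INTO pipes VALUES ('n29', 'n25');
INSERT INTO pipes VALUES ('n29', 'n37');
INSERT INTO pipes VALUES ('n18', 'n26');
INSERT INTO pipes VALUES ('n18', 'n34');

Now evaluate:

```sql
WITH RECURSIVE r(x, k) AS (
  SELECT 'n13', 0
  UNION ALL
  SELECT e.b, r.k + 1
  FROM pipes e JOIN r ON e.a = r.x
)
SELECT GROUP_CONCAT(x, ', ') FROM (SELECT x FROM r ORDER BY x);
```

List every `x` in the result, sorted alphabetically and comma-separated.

Base: (n13, k=0).
Iteration 1: edges from {n13} -> (n18, k=1).
Iteration 2: edges from {n18} -> (n26, k=2), (n34, k=2).
Iteration 3: no outgoing edges from {n26,n34}; recursion stops.

n13, n18, n26, n34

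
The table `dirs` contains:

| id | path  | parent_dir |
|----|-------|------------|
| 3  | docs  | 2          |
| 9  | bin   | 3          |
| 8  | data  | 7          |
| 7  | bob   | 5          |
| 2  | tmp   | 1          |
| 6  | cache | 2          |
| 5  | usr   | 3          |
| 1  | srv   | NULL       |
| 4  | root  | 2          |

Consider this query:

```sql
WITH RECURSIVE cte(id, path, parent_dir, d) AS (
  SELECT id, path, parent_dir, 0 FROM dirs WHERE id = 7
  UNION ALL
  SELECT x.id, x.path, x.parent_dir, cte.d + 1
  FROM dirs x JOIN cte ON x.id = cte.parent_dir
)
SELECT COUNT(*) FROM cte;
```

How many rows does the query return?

5

Base: id=7 (bob), parent_dir=5, d 0.
Iteration 1: join on id=5 -> usr (id 5, parent_dir=3, d 1).
Iteration 2: join on id=3 -> docs (id 3, parent_dir=2, d 2).
Iteration 3: join on id=2 -> tmp (id 2, parent_dir=1, d 3).
Iteration 4: join on id=1 -> srv (id 1, parent_dir=NULL, d 4).
Iteration 5: parent_dir is NULL; no match; recursion stops.
Total rows emitted: 5.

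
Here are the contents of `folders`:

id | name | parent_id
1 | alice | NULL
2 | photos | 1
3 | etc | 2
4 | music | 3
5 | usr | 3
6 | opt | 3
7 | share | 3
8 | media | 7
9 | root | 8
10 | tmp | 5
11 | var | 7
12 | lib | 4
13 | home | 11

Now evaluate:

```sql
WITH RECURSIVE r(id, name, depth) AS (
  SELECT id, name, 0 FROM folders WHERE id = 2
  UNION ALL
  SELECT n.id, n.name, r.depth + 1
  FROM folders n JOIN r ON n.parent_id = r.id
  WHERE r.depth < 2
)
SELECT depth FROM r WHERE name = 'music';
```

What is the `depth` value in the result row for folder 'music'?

Base: id=2 (photos) at depth 0.
Iteration 1: rows with parent_id in {2} -> etc (id 3, depth 1).
Iteration 2: rows with parent_id in {3} -> music (id 4, depth 2), usr (id 5, depth 2), opt (id 6, depth 2), share (id 7, depth 2).
Iteration 3: depth < 2 fails for all current rows; recursion stops.

2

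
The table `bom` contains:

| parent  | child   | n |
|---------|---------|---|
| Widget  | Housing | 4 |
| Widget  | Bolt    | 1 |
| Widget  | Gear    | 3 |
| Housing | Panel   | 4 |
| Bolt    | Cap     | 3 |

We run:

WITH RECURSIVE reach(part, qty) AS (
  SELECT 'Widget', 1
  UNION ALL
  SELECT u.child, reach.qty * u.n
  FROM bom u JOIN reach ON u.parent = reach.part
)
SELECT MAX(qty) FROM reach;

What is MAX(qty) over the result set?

Base: (Widget, qty=1).
Iteration 1: components of {Widget} -> Bolt = 1*1 = 1, Gear = 1*3 = 3, Housing = 1*4 = 4.
Iteration 2: components of {Bolt,Gear,Housing} -> Cap = 1*3 = 3, Panel = 4*4 = 16.
Iteration 3: no further components; recursion stops.
qty values: 1, 4, 1, 3, 16, 3; the maximum is 16.

16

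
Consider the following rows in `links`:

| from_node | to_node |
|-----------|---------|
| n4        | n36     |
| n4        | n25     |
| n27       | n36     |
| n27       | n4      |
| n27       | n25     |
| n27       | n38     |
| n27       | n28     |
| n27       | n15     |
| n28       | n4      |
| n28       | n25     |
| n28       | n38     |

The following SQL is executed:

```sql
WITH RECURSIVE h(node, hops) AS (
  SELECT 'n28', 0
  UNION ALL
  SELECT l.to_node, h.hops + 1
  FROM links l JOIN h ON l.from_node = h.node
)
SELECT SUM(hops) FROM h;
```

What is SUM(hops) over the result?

Base: (n28, hops=0).
Iteration 1: edges from {n28} -> (n25, hops=1), (n38, hops=1), (n4, hops=1).
Iteration 2: edges from {n25,n38,n4} -> (n25, hops=2), (n36, hops=2).
Iteration 3: no outgoing edges from {n25,n36}; recursion stops.
SUM(hops) = 0 + 1 + 1 + 1 + 2 + 2 = 7.

7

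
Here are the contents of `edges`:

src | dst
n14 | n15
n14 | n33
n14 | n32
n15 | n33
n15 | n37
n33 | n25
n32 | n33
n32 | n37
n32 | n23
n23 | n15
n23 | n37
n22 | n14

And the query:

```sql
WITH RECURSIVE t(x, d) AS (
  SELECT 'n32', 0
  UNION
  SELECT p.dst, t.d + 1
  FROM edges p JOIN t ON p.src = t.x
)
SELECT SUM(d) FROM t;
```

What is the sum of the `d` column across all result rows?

19

Base: (n32, d=0).
Iteration 1: edges from {n32} -> (n23, d=1), (n33, d=1), (n37, d=1).
Iteration 2: edges from {n23,n33,n37} -> (n15, d=2), (n25, d=2), (n37, d=2).
Iteration 3: edges from {n15,n25,n37} -> (n33, d=3), (n37, d=3).
Iteration 4: edges from {n33,n37} -> (n25, d=4).
Iteration 5: no outgoing edges from {n25}; recursion stops.
SUM(d) = 0 + 1 + 1 + 1 + 2 + 2 + 2 + 3 + 3 + 4 = 19.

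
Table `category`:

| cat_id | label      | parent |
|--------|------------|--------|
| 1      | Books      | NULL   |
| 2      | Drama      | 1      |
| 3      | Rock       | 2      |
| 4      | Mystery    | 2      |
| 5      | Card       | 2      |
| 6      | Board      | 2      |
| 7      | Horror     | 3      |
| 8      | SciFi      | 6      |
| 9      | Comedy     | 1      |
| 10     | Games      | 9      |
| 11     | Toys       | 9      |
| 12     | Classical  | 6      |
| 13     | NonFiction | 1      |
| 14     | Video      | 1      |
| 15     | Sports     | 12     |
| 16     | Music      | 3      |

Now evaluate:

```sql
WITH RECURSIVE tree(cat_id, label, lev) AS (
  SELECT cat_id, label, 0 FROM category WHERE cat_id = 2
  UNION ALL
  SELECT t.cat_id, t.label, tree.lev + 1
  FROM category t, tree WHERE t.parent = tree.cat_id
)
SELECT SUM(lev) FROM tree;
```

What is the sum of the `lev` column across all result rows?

Base: cat_id=2 (Drama) at lev 0.
Iteration 1: rows with parent in {2} -> Rock (id 3, lev 1), Mystery (id 4, lev 1), Card (id 5, lev 1), Board (id 6, lev 1).
Iteration 2: rows with parent in {3,4,5,6} -> Horror (id 7, lev 2), SciFi (id 8, lev 2), Classical (id 12, lev 2), Music (id 16, lev 2).
Iteration 3: rows with parent in {7,8,12,16} -> Sports (id 15, lev 3).
Iteration 4: no rows with parent in {15}; recursion stops.
SUM(lev) = 0 + 1 + 1 + 1 + 1 + 2 + 2 + 2 + 2 + 3 = 15.

15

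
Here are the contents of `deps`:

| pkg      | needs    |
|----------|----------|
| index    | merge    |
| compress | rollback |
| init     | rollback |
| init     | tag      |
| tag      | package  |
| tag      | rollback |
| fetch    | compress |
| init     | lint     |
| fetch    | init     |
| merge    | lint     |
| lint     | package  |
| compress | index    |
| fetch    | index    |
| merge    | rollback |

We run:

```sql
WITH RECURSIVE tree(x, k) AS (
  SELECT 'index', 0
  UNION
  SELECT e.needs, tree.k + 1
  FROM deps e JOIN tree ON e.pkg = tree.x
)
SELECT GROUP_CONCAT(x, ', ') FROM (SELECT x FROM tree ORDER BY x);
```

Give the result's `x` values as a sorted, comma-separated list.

index, lint, merge, package, rollback

Base: (index, k=0).
Iteration 1: edges from {index} -> (merge, k=1).
Iteration 2: edges from {merge} -> (lint, k=2), (rollback, k=2).
Iteration 3: edges from {lint,rollback} -> (package, k=3).
Iteration 4: no outgoing edges from {package}; recursion stops.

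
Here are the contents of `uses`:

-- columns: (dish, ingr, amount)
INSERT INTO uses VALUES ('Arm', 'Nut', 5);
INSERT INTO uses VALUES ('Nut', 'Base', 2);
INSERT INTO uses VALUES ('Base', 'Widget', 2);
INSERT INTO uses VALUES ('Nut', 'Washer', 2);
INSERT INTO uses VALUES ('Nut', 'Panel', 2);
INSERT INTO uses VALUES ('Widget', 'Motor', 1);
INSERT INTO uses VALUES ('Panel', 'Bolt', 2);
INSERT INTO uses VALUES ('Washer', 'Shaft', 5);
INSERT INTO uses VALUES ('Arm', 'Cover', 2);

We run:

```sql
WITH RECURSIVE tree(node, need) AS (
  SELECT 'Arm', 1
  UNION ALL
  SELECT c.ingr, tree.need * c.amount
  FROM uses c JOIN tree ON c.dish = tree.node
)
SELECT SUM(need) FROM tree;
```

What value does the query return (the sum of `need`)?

Base: (Arm, need=1).
Iteration 1: components of {Arm} -> Cover = 1*2 = 2, Nut = 1*5 = 5.
Iteration 2: components of {Cover,Nut} -> Base = 5*2 = 10, Panel = 5*2 = 10, Washer = 5*2 = 10.
Iteration 3: components of {Base,Panel,Washer} -> Bolt = 10*2 = 20, Shaft = 10*5 = 50, Widget = 10*2 = 20.
Iteration 4: components of {Bolt,Shaft,Widget} -> Motor = 20*1 = 20.
Iteration 5: no further components; recursion stops.
SUM(need) = 1 + 5 + 2 + 10 + 10 + 10 + 20 + 50 + 20 + 20 = 148.

148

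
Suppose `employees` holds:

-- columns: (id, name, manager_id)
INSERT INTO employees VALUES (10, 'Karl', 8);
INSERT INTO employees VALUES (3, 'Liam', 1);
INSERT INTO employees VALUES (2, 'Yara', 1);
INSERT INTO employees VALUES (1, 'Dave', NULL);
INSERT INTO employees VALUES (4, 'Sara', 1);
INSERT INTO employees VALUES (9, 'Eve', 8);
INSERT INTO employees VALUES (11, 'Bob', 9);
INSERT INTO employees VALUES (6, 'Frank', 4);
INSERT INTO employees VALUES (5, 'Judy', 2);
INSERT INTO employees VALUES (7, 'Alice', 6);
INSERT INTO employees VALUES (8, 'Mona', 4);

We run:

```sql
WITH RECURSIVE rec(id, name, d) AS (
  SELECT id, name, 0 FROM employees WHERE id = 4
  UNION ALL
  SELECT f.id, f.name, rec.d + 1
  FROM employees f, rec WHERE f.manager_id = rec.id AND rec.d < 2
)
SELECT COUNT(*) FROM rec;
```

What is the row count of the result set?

Base: id=4 (Sara) at d 0.
Iteration 1: rows with manager_id in {4} -> Frank (id 6, d 1), Mona (id 8, d 1).
Iteration 2: rows with manager_id in {6,8} -> Alice (id 7, d 2), Eve (id 9, d 2), Karl (id 10, d 2).
Iteration 3: d < 2 fails for all current rows; recursion stops.
Total rows emitted: 6.

6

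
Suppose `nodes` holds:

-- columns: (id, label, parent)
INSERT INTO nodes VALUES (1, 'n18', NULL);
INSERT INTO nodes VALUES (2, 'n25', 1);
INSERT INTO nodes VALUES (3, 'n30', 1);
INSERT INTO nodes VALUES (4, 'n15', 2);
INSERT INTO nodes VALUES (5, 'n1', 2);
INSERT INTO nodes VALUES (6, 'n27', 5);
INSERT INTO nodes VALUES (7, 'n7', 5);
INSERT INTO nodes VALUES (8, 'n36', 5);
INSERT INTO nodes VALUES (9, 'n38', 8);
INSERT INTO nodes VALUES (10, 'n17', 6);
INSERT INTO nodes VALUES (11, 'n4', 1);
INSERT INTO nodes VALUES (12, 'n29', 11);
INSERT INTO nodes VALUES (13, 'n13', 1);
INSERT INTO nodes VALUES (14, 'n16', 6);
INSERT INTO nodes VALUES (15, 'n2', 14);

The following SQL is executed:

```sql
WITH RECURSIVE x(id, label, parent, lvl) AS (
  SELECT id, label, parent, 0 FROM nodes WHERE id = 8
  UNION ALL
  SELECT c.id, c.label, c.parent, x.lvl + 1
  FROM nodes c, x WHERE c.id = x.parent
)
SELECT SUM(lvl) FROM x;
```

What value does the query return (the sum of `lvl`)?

6

Base: id=8 (n36), parent=5, lvl 0.
Iteration 1: join on id=5 -> n1 (id 5, parent=2, lvl 1).
Iteration 2: join on id=2 -> n25 (id 2, parent=1, lvl 2).
Iteration 3: join on id=1 -> n18 (id 1, parent=NULL, lvl 3).
Iteration 4: parent is NULL; no match; recursion stops.
SUM(lvl) = 0 + 1 + 2 + 3 = 6.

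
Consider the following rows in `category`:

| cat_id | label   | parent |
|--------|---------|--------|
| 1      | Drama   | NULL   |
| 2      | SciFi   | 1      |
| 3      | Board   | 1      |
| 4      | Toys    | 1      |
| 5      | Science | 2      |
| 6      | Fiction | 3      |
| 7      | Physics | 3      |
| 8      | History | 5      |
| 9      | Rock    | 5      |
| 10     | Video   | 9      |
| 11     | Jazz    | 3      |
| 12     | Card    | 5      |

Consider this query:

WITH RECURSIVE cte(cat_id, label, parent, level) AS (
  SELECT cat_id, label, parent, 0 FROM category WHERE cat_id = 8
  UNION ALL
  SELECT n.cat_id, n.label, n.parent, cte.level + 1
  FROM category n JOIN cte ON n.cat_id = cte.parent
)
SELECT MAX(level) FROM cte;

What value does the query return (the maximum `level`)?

Base: cat_id=8 (History), parent=5, level 0.
Iteration 1: join on cat_id=5 -> Science (id 5, parent=2, level 1).
Iteration 2: join on cat_id=2 -> SciFi (id 2, parent=1, level 2).
Iteration 3: join on cat_id=1 -> Drama (id 1, parent=NULL, level 3).
Iteration 4: parent is NULL; no match; recursion stops.
level values: 0, 1, 2, 3; the maximum is 3.

3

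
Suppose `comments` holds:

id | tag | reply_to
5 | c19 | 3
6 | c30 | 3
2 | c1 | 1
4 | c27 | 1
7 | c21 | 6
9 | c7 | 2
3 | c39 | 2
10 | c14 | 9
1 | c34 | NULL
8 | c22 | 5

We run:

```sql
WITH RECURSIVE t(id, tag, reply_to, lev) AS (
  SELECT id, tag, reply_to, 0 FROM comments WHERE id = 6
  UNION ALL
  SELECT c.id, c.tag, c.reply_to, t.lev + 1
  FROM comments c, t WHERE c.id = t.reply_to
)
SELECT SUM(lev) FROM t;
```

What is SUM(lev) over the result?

Base: id=6 (c30), reply_to=3, lev 0.
Iteration 1: join on id=3 -> c39 (id 3, reply_to=2, lev 1).
Iteration 2: join on id=2 -> c1 (id 2, reply_to=1, lev 2).
Iteration 3: join on id=1 -> c34 (id 1, reply_to=NULL, lev 3).
Iteration 4: reply_to is NULL; no match; recursion stops.
SUM(lev) = 0 + 1 + 2 + 3 = 6.

6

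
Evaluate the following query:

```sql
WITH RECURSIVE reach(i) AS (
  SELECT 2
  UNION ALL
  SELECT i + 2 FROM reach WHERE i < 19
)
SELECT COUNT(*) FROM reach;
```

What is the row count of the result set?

Base: i=2.
Iteration 1: 2 < 19 holds -> i = 2 + 2 = 4.
Iteration 2: 4 < 19 holds -> i = 4 + 2 = 6.
Iteration 3: 6 < 19 holds -> i = 6 + 2 = 8.
Iteration 4: 8 < 19 holds -> i = 8 + 2 = 10.
Iteration 5: 10 < 19 holds -> i = 10 + 2 = 12.
Iteration 6: 12 < 19 holds -> i = 12 + 2 = 14.
Iteration 7: 14 < 19 holds -> i = 14 + 2 = 16.
Iteration 8: 16 < 19 holds -> i = 16 + 2 = 18.
Iteration 9: 18 < 19 holds -> i = 18 + 2 = 20.
Iteration 10: 20 < 19 fails; recursion stops.
Total rows emitted: 10.

10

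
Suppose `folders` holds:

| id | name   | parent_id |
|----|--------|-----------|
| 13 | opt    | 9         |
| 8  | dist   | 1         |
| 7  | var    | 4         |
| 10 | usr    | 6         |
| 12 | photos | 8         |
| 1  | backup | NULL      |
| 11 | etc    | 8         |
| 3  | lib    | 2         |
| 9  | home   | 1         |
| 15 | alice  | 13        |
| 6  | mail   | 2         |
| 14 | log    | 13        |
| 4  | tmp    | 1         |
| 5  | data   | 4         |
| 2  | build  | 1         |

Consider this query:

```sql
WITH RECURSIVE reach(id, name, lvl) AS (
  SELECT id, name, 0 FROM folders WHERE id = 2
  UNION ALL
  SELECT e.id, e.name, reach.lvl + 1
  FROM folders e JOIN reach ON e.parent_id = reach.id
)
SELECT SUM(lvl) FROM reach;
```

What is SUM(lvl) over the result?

Base: id=2 (build) at lvl 0.
Iteration 1: rows with parent_id in {2} -> lib (id 3, lvl 1), mail (id 6, lvl 1).
Iteration 2: rows with parent_id in {3,6} -> usr (id 10, lvl 2).
Iteration 3: no rows with parent_id in {10}; recursion stops.
SUM(lvl) = 0 + 1 + 1 + 2 = 4.

4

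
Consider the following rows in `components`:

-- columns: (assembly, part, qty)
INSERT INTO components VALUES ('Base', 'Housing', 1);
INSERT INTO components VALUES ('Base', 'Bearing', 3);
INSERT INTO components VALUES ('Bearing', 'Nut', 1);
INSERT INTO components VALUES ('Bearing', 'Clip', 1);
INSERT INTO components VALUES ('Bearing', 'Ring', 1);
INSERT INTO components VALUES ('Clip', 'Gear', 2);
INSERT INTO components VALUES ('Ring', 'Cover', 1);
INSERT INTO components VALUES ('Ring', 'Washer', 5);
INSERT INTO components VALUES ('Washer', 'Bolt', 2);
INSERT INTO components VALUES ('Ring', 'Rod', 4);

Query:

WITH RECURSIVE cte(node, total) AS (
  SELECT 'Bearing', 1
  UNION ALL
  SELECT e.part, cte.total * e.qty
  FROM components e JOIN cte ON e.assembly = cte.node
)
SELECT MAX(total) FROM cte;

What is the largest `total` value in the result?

Base: (Bearing, total=1).
Iteration 1: components of {Bearing} -> Clip = 1*1 = 1, Nut = 1*1 = 1, Ring = 1*1 = 1.
Iteration 2: components of {Clip,Nut,Ring} -> Cover = 1*1 = 1, Gear = 1*2 = 2, Rod = 1*4 = 4, Washer = 1*5 = 5.
Iteration 3: components of {Cover,Gear,Rod,Washer} -> Bolt = 5*2 = 10.
Iteration 4: no further components; recursion stops.
total values: 1, 1, 1, 1, 2, 1, 5, 4, 10; the maximum is 10.

10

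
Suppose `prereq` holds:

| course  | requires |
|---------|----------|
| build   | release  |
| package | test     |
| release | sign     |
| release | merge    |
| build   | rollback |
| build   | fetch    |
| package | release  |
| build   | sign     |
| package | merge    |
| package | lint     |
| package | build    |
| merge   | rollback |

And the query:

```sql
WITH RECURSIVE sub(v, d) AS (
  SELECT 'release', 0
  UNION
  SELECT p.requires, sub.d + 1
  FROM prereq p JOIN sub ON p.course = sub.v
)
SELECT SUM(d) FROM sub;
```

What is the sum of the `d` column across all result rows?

4

Base: (release, d=0).
Iteration 1: edges from {release} -> (merge, d=1), (sign, d=1).
Iteration 2: edges from {merge,sign} -> (rollback, d=2).
Iteration 3: no outgoing edges from {rollback}; recursion stops.
SUM(d) = 0 + 1 + 1 + 2 = 4.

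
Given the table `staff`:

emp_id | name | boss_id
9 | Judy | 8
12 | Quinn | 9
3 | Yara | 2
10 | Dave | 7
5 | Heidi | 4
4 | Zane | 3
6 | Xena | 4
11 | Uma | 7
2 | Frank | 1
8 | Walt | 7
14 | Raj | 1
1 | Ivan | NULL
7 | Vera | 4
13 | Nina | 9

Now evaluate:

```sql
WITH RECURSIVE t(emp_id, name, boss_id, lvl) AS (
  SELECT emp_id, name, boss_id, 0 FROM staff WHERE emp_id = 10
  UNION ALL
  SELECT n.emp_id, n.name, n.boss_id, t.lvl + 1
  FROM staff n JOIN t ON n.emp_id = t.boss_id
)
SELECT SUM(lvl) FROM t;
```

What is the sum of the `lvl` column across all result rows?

Base: emp_id=10 (Dave), boss_id=7, lvl 0.
Iteration 1: join on emp_id=7 -> Vera (id 7, boss_id=4, lvl 1).
Iteration 2: join on emp_id=4 -> Zane (id 4, boss_id=3, lvl 2).
Iteration 3: join on emp_id=3 -> Yara (id 3, boss_id=2, lvl 3).
Iteration 4: join on emp_id=2 -> Frank (id 2, boss_id=1, lvl 4).
Iteration 5: join on emp_id=1 -> Ivan (id 1, boss_id=NULL, lvl 5).
Iteration 6: boss_id is NULL; no match; recursion stops.
SUM(lvl) = 0 + 1 + 2 + 3 + 4 + 5 = 15.

15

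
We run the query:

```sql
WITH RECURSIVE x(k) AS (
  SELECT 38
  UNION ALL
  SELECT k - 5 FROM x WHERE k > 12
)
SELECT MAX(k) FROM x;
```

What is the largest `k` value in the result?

Base: k=38.
Iteration 1: 38 > 12 holds -> k = 38 - 5 = 33.
Iteration 2: 33 > 12 holds -> k = 33 - 5 = 28.
Iteration 3: 28 > 12 holds -> k = 28 - 5 = 23.
Iteration 4: 23 > 12 holds -> k = 23 - 5 = 18.
Iteration 5: 18 > 12 holds -> k = 18 - 5 = 13.
Iteration 6: 13 > 12 holds -> k = 13 - 5 = 8.
Iteration 7: 8 > 12 fails; recursion stops.
k values: 38, 33, 28, 23, 18, 13, 8; the maximum is 38.

38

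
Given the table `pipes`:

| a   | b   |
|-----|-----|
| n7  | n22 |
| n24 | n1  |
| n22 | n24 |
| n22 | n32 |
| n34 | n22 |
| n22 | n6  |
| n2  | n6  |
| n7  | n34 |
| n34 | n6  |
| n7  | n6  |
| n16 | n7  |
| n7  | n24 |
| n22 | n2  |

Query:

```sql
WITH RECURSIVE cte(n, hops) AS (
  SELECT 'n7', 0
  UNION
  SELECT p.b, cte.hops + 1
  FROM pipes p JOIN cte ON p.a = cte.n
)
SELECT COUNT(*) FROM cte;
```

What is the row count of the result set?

Base: (n7, hops=0).
Iteration 1: edges from {n7} -> (n22, hops=1), (n24, hops=1), (n34, hops=1), (n6, hops=1).
Iteration 2: edges from {n22,n24,n34,n6} -> (n1, hops=2), (n2, hops=2), (n22, hops=2), (n24, hops=2), (n32, hops=2), (n6, hops=2). [UNION drops 1 duplicate row(s)]
Iteration 3: edges from {n1,n2,n22,n24,n32,n6} -> (n1, hops=3), (n2, hops=3), (n24, hops=3), (n32, hops=3), (n6, hops=3). [UNION drops 1 duplicate row(s)]
Iteration 4: edges from {n1,n2,n24,n32,n6} -> (n1, hops=4), (n6, hops=4).
Iteration 5: no outgoing edges from {n1,n6}; recursion stops.
Total rows emitted: 18.

18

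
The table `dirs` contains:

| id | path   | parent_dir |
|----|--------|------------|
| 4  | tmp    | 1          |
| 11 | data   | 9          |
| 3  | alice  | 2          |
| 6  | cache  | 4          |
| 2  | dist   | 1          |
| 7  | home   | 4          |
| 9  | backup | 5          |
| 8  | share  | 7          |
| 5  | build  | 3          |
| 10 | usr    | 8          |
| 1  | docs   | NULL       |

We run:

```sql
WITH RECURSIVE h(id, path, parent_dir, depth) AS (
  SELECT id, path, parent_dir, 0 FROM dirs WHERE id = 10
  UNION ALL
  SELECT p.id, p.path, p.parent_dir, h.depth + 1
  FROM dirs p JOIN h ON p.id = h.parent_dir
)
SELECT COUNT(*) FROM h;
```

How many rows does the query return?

5

Base: id=10 (usr), parent_dir=8, depth 0.
Iteration 1: join on id=8 -> share (id 8, parent_dir=7, depth 1).
Iteration 2: join on id=7 -> home (id 7, parent_dir=4, depth 2).
Iteration 3: join on id=4 -> tmp (id 4, parent_dir=1, depth 3).
Iteration 4: join on id=1 -> docs (id 1, parent_dir=NULL, depth 4).
Iteration 5: parent_dir is NULL; no match; recursion stops.
Total rows emitted: 5.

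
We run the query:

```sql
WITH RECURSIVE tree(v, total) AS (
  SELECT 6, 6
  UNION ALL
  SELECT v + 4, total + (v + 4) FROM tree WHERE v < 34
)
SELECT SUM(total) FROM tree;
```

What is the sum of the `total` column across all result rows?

Base: v=6, total=6.
Iteration 1: 6 < 34 holds -> v = 6 + 4 = 10, total = 6 + 10 = 16.
Iteration 2: 10 < 34 holds -> v = 10 + 4 = 14, total = 16 + 14 = 30.
Iteration 3: 14 < 34 holds -> v = 14 + 4 = 18, total = 30 + 18 = 48.
Iteration 4: 18 < 34 holds -> v = 18 + 4 = 22, total = 48 + 22 = 70.
Iteration 5: 22 < 34 holds -> v = 22 + 4 = 26, total = 70 + 26 = 96.
Iteration 6: 26 < 34 holds -> v = 26 + 4 = 30, total = 96 + 30 = 126.
Iteration 7: 30 < 34 holds -> v = 30 + 4 = 34, total = 126 + 34 = 160.
Iteration 8: 34 < 34 fails; recursion stops.
SUM(total) = 6 + 16 + 30 + 48 + 70 + 96 + 126 + 160 = 552.

552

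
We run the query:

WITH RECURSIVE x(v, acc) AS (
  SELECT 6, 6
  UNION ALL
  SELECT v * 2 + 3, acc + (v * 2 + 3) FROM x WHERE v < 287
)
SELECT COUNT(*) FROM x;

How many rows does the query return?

Base: v=6, acc=6.
Iteration 1: 6 < 287 holds -> v = 6 * 2 + 3 = 15, acc = 6 + 15 = 21.
Iteration 2: 15 < 287 holds -> v = 15 * 2 + 3 = 33, acc = 21 + 33 = 54.
Iteration 3: 33 < 287 holds -> v = 33 * 2 + 3 = 69, acc = 54 + 69 = 123.
Iteration 4: 69 < 287 holds -> v = 69 * 2 + 3 = 141, acc = 123 + 141 = 264.
Iteration 5: 141 < 287 holds -> v = 141 * 2 + 3 = 285, acc = 264 + 285 = 549.
Iteration 6: 285 < 287 holds -> v = 285 * 2 + 3 = 573, acc = 549 + 573 = 1122.
Iteration 7: 573 < 287 fails; recursion stops.
Total rows emitted: 7.

7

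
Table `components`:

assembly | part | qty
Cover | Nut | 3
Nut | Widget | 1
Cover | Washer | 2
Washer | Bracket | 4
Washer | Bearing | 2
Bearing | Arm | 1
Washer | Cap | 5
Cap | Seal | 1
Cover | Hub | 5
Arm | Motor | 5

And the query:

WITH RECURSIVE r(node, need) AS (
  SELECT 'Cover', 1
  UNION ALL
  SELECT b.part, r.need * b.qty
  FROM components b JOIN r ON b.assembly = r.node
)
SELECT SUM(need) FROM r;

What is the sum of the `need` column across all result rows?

Base: (Cover, need=1).
Iteration 1: components of {Cover} -> Hub = 1*5 = 5, Nut = 1*3 = 3, Washer = 1*2 = 2.
Iteration 2: components of {Hub,Nut,Washer} -> Bearing = 2*2 = 4, Bracket = 2*4 = 8, Cap = 2*5 = 10, Widget = 3*1 = 3.
Iteration 3: components of {Bearing,Bracket,Cap,Widget} -> Arm = 4*1 = 4, Seal = 10*1 = 10.
Iteration 4: components of {Arm,Seal} -> Motor = 4*5 = 20.
Iteration 5: no further components; recursion stops.
SUM(need) = 1 + 3 + 2 + 5 + 3 + 8 + 4 + 10 + 4 + 10 + 20 = 70.

70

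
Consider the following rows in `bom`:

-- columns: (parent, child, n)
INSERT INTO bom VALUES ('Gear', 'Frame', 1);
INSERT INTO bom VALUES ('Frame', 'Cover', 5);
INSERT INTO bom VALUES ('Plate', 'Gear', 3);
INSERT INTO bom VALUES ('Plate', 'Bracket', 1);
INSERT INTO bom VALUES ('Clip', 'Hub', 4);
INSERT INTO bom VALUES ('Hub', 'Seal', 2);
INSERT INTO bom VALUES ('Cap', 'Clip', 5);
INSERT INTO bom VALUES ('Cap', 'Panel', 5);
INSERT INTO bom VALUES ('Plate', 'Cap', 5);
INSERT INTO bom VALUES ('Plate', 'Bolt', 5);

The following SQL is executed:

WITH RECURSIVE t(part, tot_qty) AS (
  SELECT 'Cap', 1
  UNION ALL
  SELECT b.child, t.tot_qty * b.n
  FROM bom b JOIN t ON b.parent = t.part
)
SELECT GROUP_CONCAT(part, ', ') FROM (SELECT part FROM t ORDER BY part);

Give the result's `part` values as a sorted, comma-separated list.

Base: (Cap, tot_qty=1).
Iteration 1: components of {Cap} -> Clip = 1*5 = 5, Panel = 1*5 = 5.
Iteration 2: components of {Clip,Panel} -> Hub = 5*4 = 20.
Iteration 3: components of {Hub} -> Seal = 20*2 = 40.
Iteration 4: no further components; recursion stops.

Cap, Clip, Hub, Panel, Seal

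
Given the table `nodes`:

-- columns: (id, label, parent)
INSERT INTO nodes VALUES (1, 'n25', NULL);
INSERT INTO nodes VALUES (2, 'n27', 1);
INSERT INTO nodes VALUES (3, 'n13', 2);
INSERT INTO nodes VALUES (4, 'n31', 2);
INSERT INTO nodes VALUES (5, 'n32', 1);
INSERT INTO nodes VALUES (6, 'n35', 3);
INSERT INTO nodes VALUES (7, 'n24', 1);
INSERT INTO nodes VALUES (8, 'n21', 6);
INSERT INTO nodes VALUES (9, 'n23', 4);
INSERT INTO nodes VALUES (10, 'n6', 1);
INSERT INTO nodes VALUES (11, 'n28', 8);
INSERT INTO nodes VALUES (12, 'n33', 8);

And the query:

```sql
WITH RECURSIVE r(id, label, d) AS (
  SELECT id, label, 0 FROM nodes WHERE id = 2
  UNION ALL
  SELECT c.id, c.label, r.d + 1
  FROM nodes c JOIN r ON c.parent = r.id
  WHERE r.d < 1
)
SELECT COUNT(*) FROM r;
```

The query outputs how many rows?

Base: id=2 (n27) at d 0.
Iteration 1: rows with parent in {2} -> n13 (id 3, d 1), n31 (id 4, d 1).
Iteration 2: d < 1 fails for all current rows; recursion stops.
Total rows emitted: 3.

3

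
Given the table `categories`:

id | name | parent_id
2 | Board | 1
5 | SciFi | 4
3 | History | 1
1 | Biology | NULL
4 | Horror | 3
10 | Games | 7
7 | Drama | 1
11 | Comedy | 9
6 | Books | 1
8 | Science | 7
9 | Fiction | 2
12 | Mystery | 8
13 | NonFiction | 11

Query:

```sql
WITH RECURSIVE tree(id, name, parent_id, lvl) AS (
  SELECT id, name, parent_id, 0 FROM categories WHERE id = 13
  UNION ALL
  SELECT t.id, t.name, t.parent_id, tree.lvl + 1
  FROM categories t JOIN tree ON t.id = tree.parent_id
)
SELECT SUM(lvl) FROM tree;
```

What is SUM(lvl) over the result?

10

Base: id=13 (NonFiction), parent_id=11, lvl 0.
Iteration 1: join on id=11 -> Comedy (id 11, parent_id=9, lvl 1).
Iteration 2: join on id=9 -> Fiction (id 9, parent_id=2, lvl 2).
Iteration 3: join on id=2 -> Board (id 2, parent_id=1, lvl 3).
Iteration 4: join on id=1 -> Biology (id 1, parent_id=NULL, lvl 4).
Iteration 5: parent_id is NULL; no match; recursion stops.
SUM(lvl) = 0 + 1 + 2 + 3 + 4 = 10.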